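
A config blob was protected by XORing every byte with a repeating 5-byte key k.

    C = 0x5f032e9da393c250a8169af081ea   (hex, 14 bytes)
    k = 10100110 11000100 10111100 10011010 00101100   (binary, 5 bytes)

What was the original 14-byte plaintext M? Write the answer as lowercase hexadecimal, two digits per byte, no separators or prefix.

f9c792078f3506ec323a3c343d70

The 5-byte key repeats, so the effective keystream is a6 c4 bc 9a 2c a6 c4 bc 9a 2c a6 c4 bc 9a.
byte 0: 5f ^ a6 = f9
byte 1: 03 ^ c4 = c7
byte 2: 2e ^ bc = 92
byte 3: 9d ^ 9a = 07
byte 4: a3 ^ 2c = 8f
byte 5: 93 ^ a6 = 35
byte 6: c2 ^ c4 = 06
byte 7: 50 ^ bc = ec
byte 8: a8 ^ 9a = 32
byte 9: 16 ^ 2c = 3a
byte 10: 9a ^ a6 = 3c
byte 11: f0 ^ c4 = 34
byte 12: 81 ^ bc = 3d
byte 13: ea ^ 9a = 70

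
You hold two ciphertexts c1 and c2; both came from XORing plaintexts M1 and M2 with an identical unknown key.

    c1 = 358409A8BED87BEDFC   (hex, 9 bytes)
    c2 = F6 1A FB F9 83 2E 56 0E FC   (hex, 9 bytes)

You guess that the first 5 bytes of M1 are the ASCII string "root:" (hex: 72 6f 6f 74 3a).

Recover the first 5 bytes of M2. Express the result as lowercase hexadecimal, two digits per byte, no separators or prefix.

b1f19d2507

First, c1 ⊕ c2 = (M1 ⊕ K) ⊕ (M2 ⊕ K) = M1 ⊕ M2, so the key drops out. Then M2 = (M1 ⊕ M2) ⊕ M1 over the first 5 bytes.
byte 0: (35 ^ f6) ^ 72 = c3 ^ 72 = b1
byte 1: (84 ^ 1a) ^ 6f = 9e ^ 6f = f1
byte 2: (09 ^ fb) ^ 6f = f2 ^ 6f = 9d
byte 3: (a8 ^ f9) ^ 74 = 51 ^ 74 = 25
byte 4: (be ^ 83) ^ 3a = 3d ^ 3a = 07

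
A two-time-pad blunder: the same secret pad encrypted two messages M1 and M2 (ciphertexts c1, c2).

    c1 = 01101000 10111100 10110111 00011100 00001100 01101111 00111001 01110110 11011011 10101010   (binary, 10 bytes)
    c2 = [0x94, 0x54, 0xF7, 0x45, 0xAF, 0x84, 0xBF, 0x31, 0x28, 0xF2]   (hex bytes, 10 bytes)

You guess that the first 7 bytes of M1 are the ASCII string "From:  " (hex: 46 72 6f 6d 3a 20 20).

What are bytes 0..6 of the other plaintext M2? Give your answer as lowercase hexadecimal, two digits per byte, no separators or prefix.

ba9a2f3499cba6

First, c1 ⊕ c2 = (M1 ⊕ K) ⊕ (M2 ⊕ K) = M1 ⊕ M2, so the key drops out. Then M2 = (M1 ⊕ M2) ⊕ M1 over the first 7 bytes.
byte 0: (68 XOR 94) XOR 46 = fc XOR 46 = ba
byte 1: (bc XOR 54) XOR 72 = e8 XOR 72 = 9a
byte 2: (b7 XOR f7) XOR 6f = 40 XOR 6f = 2f
byte 3: (1c XOR 45) XOR 6d = 59 XOR 6d = 34
byte 4: (0c XOR af) XOR 3a = a3 XOR 3a = 99
byte 5: (6f XOR 84) XOR 20 = eb XOR 20 = cb
byte 6: (39 XOR bf) XOR 20 = 86 XOR 20 = a6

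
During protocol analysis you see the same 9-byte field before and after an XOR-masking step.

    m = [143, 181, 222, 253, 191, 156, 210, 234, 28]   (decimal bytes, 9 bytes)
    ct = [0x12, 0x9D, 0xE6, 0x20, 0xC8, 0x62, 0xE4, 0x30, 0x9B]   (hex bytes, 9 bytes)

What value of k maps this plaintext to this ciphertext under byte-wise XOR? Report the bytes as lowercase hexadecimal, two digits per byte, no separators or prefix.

9d2838dd77fe36da87

Since ct = m ⊕ k, XORing both sides with m gives k = m ⊕ ct.
8f ⊕ 12 = 9d
b5 ⊕ 9d = 28
de ⊕ e6 = 38
fd ⊕ 20 = dd
bf ⊕ c8 = 77
9c ⊕ 62 = fe
d2 ⊕ e4 = 36
ea ⊕ 30 = da
1c ⊕ 9b = 87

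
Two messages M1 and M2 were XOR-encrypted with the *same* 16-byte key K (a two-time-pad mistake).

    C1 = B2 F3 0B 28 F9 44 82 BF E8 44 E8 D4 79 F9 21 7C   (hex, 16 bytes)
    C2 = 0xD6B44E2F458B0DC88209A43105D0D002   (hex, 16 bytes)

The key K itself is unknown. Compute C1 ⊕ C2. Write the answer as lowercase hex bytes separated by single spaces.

C1 ⊕ C2 = (M1 ⊕ K) ⊕ (M2 ⊕ K) = M1 ⊕ M2 — the shared key cancels under XOR.
178 xor 214 = 100
243 xor 180 =  71
 11 xor  78 =  69
 40 xor  47 =   7
249 xor  69 = 188
 68 xor 139 = 207
130 xor  13 = 143
191 xor 200 = 119
232 xor 130 = 106
 68 xor   9 =  77
232 xor 164 =  76
212 xor  49 = 229
121 xor   5 = 124
249 xor 208 =  41
 33 xor 208 = 241
124 xor   2 = 126

64 47 45 07 bc cf 8f 77 6a 4d 4c e5 7c 29 f1 7e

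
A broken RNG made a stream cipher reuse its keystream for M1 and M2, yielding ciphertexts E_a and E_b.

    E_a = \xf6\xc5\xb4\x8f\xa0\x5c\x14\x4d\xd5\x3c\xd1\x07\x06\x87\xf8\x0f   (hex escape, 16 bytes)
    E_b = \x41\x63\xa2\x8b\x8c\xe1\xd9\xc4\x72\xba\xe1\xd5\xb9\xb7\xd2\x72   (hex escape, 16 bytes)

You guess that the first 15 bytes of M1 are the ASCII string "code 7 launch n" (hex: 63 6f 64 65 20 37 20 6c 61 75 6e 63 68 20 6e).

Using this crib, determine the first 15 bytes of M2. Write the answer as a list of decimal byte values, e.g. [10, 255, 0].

First, E_a ⊕ E_b = (M1 ⊕ K) ⊕ (M2 ⊕ K) = M1 ⊕ M2, so the key drops out. Then M2 = (M1 ⊕ M2) ⊕ M1 over the first 15 bytes.
byte 0: (f6 ⊕ 41) ⊕ 63 = b7 ⊕ 63 = d4
byte 1: (c5 ⊕ 63) ⊕ 6f = a6 ⊕ 6f = c9
byte 2: (b4 ⊕ a2) ⊕ 64 = 16 ⊕ 64 = 72
byte 3: (8f ⊕ 8b) ⊕ 65 = 04 ⊕ 65 = 61
byte 4: (a0 ⊕ 8c) ⊕ 20 = 2c ⊕ 20 = 0c
byte 5: (5c ⊕ e1) ⊕ 37 = bd ⊕ 37 = 8a
byte 6: (14 ⊕ d9) ⊕ 20 = cd ⊕ 20 = ed
byte 7: (4d ⊕ c4) ⊕ 6c = 89 ⊕ 6c = e5
byte 8: (d5 ⊕ 72) ⊕ 61 = a7 ⊕ 61 = c6
byte 9: (3c ⊕ ba) ⊕ 75 = 86 ⊕ 75 = f3
byte 10: (d1 ⊕ e1) ⊕ 6e = 30 ⊕ 6e = 5e
byte 11: (07 ⊕ d5) ⊕ 63 = d2 ⊕ 63 = b1
byte 12: (06 ⊕ b9) ⊕ 68 = bf ⊕ 68 = d7
byte 13: (87 ⊕ b7) ⊕ 20 = 30 ⊕ 20 = 10
byte 14: (f8 ⊕ d2) ⊕ 6e = 2a ⊕ 6e = 44

[212, 201, 114, 97, 12, 138, 237, 229, 198, 243, 94, 177, 215, 16, 68]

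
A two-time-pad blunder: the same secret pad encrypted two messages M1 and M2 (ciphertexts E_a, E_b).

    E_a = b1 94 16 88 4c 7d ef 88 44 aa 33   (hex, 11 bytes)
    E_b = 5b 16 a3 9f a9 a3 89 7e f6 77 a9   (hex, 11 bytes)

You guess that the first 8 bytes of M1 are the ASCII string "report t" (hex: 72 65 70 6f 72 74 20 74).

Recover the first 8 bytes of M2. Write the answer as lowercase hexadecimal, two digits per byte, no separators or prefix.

First, E_a ⊕ E_b = (M1 ⊕ K) ⊕ (M2 ⊕ K) = M1 ⊕ M2, so the key drops out. Then M2 = (M1 ⊕ M2) ⊕ M1 over the first 8 bytes.
byte 0: (b1 xor 5b) xor 72 = ea xor 72 = 98
byte 1: (94 xor 16) xor 65 = 82 xor 65 = e7
byte 2: (16 xor a3) xor 70 = b5 xor 70 = c5
byte 3: (88 xor 9f) xor 6f = 17 xor 6f = 78
byte 4: (4c xor a9) xor 72 = e5 xor 72 = 97
byte 5: (7d xor a3) xor 74 = de xor 74 = aa
byte 6: (ef xor 89) xor 20 = 66 xor 20 = 46
byte 7: (88 xor 7e) xor 74 = f6 xor 74 = 82

98e7c57897aa4682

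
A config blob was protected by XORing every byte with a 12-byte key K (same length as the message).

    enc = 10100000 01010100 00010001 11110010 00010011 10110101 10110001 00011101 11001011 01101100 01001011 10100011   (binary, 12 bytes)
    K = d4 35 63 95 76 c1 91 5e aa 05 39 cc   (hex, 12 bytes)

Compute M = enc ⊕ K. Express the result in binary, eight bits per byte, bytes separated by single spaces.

01110100 01100001 01110010 01100111 01100101 01110100 00100000 01000011 01100001 01101001 01110010 01101111

XOR is its own inverse, so applying the key byte-wise gives the result directly.
byte 0: a0 ⊕ d4 = 74
byte 1: 54 ⊕ 35 = 61
byte 2: 11 ⊕ 63 = 72
byte 3: f2 ⊕ 95 = 67
byte 4: 13 ⊕ 76 = 65
byte 5: b5 ⊕ c1 = 74
byte 6: b1 ⊕ 91 = 20
byte 7: 1d ⊕ 5e = 43
byte 8: cb ⊕ aa = 61
byte 9: 6c ⊕ 05 = 69
byte 10: 4b ⊕ 39 = 72
byte 11: a3 ⊕ cc = 6f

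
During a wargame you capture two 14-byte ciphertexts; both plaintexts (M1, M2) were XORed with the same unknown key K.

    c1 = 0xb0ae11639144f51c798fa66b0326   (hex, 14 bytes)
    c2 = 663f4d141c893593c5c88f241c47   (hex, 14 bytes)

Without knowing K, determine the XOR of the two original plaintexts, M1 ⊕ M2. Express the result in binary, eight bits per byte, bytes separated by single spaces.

11010110 10010001 01011100 01110111 10001101 11001101 11000000 10001111 10111100 01000111 00101001 01001111 00011111 01100001

c1 ⊕ c2 = (M1 ⊕ K) ⊕ (M2 ⊕ K) = M1 ⊕ M2 — the shared key cancels under XOR.
176 XOR 102 = 214
174 XOR  63 = 145
 17 XOR  77 =  92
 99 XOR  20 = 119
145 XOR  28 = 141
 68 XOR 137 = 205
245 XOR  53 = 192
 28 XOR 147 = 143
121 XOR 197 = 188
143 XOR 200 =  71
166 XOR 143 =  41
107 XOR  36 =  79
  3 XOR  28 =  31
 38 XOR  71 =  97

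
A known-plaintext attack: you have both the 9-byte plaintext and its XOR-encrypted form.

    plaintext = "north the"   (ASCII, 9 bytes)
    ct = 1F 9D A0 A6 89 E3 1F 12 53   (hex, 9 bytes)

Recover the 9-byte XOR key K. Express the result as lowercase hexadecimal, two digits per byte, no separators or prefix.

Since ct = plaintext ⊕ K, XORing both sides with plaintext gives K = plaintext ⊕ ct.
6e xor 1f = 71
6f xor 9d = f2
72 xor a0 = d2
74 xor a6 = d2
68 xor 89 = e1
20 xor e3 = c3
74 xor 1f = 6b
68 xor 12 = 7a
65 xor 53 = 36

71f2d2d2e1c36b7a36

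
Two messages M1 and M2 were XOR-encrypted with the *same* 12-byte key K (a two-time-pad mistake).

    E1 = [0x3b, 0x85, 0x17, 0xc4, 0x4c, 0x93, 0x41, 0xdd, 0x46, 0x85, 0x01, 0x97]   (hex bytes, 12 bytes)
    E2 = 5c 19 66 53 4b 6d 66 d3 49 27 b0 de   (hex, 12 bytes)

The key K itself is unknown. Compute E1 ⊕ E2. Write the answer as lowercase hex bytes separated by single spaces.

67 9c 71 97 07 fe 27 0e 0f a2 b1 49

E1 ⊕ E2 = (M1 ⊕ K) ⊕ (M2 ⊕ K) = M1 ⊕ M2 — the shared key cancels under XOR.
byte 0: 3b ^ 5c = 67
byte 1: 85 ^ 19 = 9c
byte 2: 17 ^ 66 = 71
byte 3: c4 ^ 53 = 97
byte 4: 4c ^ 4b = 07
byte 5: 93 ^ 6d = fe
byte 6: 41 ^ 66 = 27
byte 7: dd ^ d3 = 0e
byte 8: 46 ^ 49 = 0f
byte 9: 85 ^ 27 = a2
byte 10: 01 ^ b0 = b1
byte 11: 97 ^ de = 49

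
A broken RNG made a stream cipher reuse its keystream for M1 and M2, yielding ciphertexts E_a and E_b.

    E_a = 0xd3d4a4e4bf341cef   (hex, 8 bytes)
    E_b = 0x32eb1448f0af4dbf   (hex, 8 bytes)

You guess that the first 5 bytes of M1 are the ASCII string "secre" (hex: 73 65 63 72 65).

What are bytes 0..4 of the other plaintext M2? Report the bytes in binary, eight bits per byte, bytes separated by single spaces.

First, E_a ⊕ E_b = (M1 ⊕ K) ⊕ (M2 ⊕ K) = M1 ⊕ M2, so the key drops out. Then M2 = (M1 ⊕ M2) ⊕ M1 over the first 5 bytes.
byte 0: (d3 ^ 32) ^ 73 = e1 ^ 73 = 92
byte 1: (d4 ^ eb) ^ 65 = 3f ^ 65 = 5a
byte 2: (a4 ^ 14) ^ 63 = b0 ^ 63 = d3
byte 3: (e4 ^ 48) ^ 72 = ac ^ 72 = de
byte 4: (bf ^ f0) ^ 65 = 4f ^ 65 = 2a

10010010 01011010 11010011 11011110 00101010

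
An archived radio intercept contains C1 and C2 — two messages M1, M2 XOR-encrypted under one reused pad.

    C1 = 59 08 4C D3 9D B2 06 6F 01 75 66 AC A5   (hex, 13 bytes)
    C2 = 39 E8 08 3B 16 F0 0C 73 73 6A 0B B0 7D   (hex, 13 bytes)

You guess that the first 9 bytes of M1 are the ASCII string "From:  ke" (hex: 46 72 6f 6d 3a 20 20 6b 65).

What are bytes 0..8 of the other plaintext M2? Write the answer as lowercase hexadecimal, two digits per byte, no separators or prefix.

26922b85b1622a7717

First, C1 ⊕ C2 = (M1 ⊕ K) ⊕ (M2 ⊕ K) = M1 ⊕ M2, so the key drops out. Then M2 = (M1 ⊕ M2) ⊕ M1 over the first 9 bytes.
byte 0: (59 ^ 39) ^ 46 = 60 ^ 46 = 26
byte 1: (08 ^ e8) ^ 72 = e0 ^ 72 = 92
byte 2: (4c ^ 08) ^ 6f = 44 ^ 6f = 2b
byte 3: (d3 ^ 3b) ^ 6d = e8 ^ 6d = 85
byte 4: (9d ^ 16) ^ 3a = 8b ^ 3a = b1
byte 5: (b2 ^ f0) ^ 20 = 42 ^ 20 = 62
byte 6: (06 ^ 0c) ^ 20 = 0a ^ 20 = 2a
byte 7: (6f ^ 73) ^ 6b = 1c ^ 6b = 77
byte 8: (01 ^ 73) ^ 65 = 72 ^ 65 = 17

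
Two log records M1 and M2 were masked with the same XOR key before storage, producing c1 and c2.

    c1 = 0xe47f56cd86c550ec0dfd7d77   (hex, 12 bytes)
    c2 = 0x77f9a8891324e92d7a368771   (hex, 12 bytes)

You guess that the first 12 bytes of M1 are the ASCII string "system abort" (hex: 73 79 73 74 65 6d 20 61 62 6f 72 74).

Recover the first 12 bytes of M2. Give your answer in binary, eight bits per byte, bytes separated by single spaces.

First, c1 ⊕ c2 = (M1 ⊕ K) ⊕ (M2 ⊕ K) = M1 ⊕ M2, so the key drops out. Then M2 = (M1 ⊕ M2) ⊕ M1 over the first 12 bytes.
byte 0: (e4 xor 77) xor 73 = 93 xor 73 = e0
byte 1: (7f xor f9) xor 79 = 86 xor 79 = ff
byte 2: (56 xor a8) xor 73 = fe xor 73 = 8d
byte 3: (cd xor 89) xor 74 = 44 xor 74 = 30
byte 4: (86 xor 13) xor 65 = 95 xor 65 = f0
byte 5: (c5 xor 24) xor 6d = e1 xor 6d = 8c
byte 6: (50 xor e9) xor 20 = b9 xor 20 = 99
byte 7: (ec xor 2d) xor 61 = c1 xor 61 = a0
byte 8: (0d xor 7a) xor 62 = 77 xor 62 = 15
byte 9: (fd xor 36) xor 6f = cb xor 6f = a4
byte 10: (7d xor 87) xor 72 = fa xor 72 = 88
byte 11: (77 xor 71) xor 74 = 06 xor 74 = 72

11100000 11111111 10001101 00110000 11110000 10001100 10011001 10100000 00010101 10100100 10001000 01110010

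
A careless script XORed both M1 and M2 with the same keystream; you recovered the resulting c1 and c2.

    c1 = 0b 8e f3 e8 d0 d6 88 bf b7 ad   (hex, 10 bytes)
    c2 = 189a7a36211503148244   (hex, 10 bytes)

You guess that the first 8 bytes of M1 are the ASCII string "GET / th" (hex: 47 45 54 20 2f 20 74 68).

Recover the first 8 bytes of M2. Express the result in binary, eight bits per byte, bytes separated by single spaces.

01010100 01010001 11011101 11111110 11011110 11100011 11111111 11000011

First, c1 ⊕ c2 = (M1 ⊕ K) ⊕ (M2 ⊕ K) = M1 ⊕ M2, so the key drops out. Then M2 = (M1 ⊕ M2) ⊕ M1 over the first 8 bytes.
byte 0: (0b XOR 18) XOR 47 = 13 XOR 47 = 54
byte 1: (8e XOR 9a) XOR 45 = 14 XOR 45 = 51
byte 2: (f3 XOR 7a) XOR 54 = 89 XOR 54 = dd
byte 3: (e8 XOR 36) XOR 20 = de XOR 20 = fe
byte 4: (d0 XOR 21) XOR 2f = f1 XOR 2f = de
byte 5: (d6 XOR 15) XOR 20 = c3 XOR 20 = e3
byte 6: (88 XOR 03) XOR 74 = 8b XOR 74 = ff
byte 7: (bf XOR 14) XOR 68 = ab XOR 68 = c3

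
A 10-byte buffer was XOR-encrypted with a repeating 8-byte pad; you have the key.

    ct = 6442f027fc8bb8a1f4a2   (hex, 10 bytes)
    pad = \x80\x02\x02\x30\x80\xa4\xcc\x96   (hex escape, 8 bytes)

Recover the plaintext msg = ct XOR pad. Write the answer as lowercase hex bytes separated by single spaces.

The 8-byte key repeats, so the effective keystream is 80 02 02 30 80 a4 cc 96 80 02.
byte 0: 100 xor 128 = 228
byte 1:  66 xor   2 =  64
byte 2: 240 xor   2 = 242
byte 3:  39 xor  48 =  23
byte 4: 252 xor 128 = 124
byte 5: 139 xor 164 =  47
byte 6: 184 xor 204 = 116
byte 7: 161 xor 150 =  55
byte 8: 244 xor 128 = 116
byte 9: 162 xor   2 = 160

e4 40 f2 17 7c 2f 74 37 74 a0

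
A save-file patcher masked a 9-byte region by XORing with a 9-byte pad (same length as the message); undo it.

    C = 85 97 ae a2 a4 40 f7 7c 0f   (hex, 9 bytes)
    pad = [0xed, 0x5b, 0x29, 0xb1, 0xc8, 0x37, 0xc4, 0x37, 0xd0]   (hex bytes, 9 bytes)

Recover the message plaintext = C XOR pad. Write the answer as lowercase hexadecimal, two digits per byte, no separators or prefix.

68cc87136c77334bdf

byte 0: 85 XOR ed = 68
byte 1: 97 XOR 5b = cc
byte 2: ae XOR 29 = 87
byte 3: a2 XOR b1 = 13
byte 4: a4 XOR c8 = 6c
byte 5: 40 XOR 37 = 77
byte 6: f7 XOR c4 = 33
byte 7: 7c XOR 37 = 4b
byte 8: 0f XOR d0 = df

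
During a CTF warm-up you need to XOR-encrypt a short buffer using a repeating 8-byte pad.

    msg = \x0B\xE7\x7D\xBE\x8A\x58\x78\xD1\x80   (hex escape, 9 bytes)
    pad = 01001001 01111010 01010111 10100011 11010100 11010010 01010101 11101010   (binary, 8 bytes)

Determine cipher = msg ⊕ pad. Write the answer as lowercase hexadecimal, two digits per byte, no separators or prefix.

The 8-byte key repeats, so the effective keystream is 49 7a 57 a3 d4 d2 55 ea 49.
byte 0:  11 ⊕  73 =  66
byte 1: 231 ⊕ 122 = 157
byte 2: 125 ⊕  87 =  42
byte 3: 190 ⊕ 163 =  29
byte 4: 138 ⊕ 212 =  94
byte 5:  88 ⊕ 210 = 138
byte 6: 120 ⊕  85 =  45
byte 7: 209 ⊕ 234 =  59
byte 8: 128 ⊕  73 = 201

429d2a1d5e8a2d3bc9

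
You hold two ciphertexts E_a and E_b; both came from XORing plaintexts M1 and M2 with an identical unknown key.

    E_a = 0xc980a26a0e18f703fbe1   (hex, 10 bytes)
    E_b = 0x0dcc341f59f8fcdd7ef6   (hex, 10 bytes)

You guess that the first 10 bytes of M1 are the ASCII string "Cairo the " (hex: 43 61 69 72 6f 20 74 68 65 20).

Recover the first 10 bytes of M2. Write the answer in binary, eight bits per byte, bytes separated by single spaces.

First, E_a ⊕ E_b = (M1 ⊕ K) ⊕ (M2 ⊕ K) = M1 ⊕ M2, so the key drops out. Then M2 = (M1 ⊕ M2) ⊕ M1 over the first 10 bytes.
byte 0: (c9 ⊕ 0d) ⊕ 43 = c4 ⊕ 43 = 87
byte 1: (80 ⊕ cc) ⊕ 61 = 4c ⊕ 61 = 2d
byte 2: (a2 ⊕ 34) ⊕ 69 = 96 ⊕ 69 = ff
byte 3: (6a ⊕ 1f) ⊕ 72 = 75 ⊕ 72 = 07
byte 4: (0e ⊕ 59) ⊕ 6f = 57 ⊕ 6f = 38
byte 5: (18 ⊕ f8) ⊕ 20 = e0 ⊕ 20 = c0
byte 6: (f7 ⊕ fc) ⊕ 74 = 0b ⊕ 74 = 7f
byte 7: (03 ⊕ dd) ⊕ 68 = de ⊕ 68 = b6
byte 8: (fb ⊕ 7e) ⊕ 65 = 85 ⊕ 65 = e0
byte 9: (e1 ⊕ f6) ⊕ 20 = 17 ⊕ 20 = 37

10000111 00101101 11111111 00000111 00111000 11000000 01111111 10110110 11100000 00110111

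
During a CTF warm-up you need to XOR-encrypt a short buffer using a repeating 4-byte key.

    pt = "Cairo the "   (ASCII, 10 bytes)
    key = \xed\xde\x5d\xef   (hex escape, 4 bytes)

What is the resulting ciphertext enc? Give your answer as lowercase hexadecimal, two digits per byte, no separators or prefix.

aebf349d82fe298788fe

The 4-byte key repeats, so the effective keystream is ed de 5d ef ed de 5d ef ed de.
byte 0: 43 XOR ed = ae
byte 1: 61 XOR de = bf
byte 2: 69 XOR 5d = 34
byte 3: 72 XOR ef = 9d
byte 4: 6f XOR ed = 82
byte 5: 20 XOR de = fe
byte 6: 74 XOR 5d = 29
byte 7: 68 XOR ef = 87
byte 8: 65 XOR ed = 88
byte 9: 20 XOR de = fe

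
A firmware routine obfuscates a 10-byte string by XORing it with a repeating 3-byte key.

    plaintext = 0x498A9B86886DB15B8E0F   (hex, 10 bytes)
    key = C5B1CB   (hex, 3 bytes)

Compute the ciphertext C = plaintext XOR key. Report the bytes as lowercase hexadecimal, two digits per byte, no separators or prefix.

8c3b504339a674ea45ca

The 3-byte key repeats, so the effective keystream is c5 b1 cb c5 b1 cb c5 b1 cb c5.
byte 0: 01001001 XOR 11000101 = 10001100
byte 1: 10001010 XOR 10110001 = 00111011
byte 2: 10011011 XOR 11001011 = 01010000
byte 3: 10000110 XOR 11000101 = 01000011
byte 4: 10001000 XOR 10110001 = 00111001
byte 5: 01101101 XOR 11001011 = 10100110
byte 6: 10110001 XOR 11000101 = 01110100
byte 7: 01011011 XOR 10110001 = 11101010
byte 8: 10001110 XOR 11001011 = 01000101
byte 9: 00001111 XOR 11000101 = 11001010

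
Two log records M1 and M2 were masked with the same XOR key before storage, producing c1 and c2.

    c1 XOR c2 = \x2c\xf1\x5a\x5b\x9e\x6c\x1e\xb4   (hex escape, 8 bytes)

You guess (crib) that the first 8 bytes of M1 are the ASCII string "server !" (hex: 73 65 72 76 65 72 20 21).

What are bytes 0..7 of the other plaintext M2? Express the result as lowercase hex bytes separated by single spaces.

5f 94 28 2d fb 1e 3e 95

Since c1 ⊕ c2 = M1 ⊕ M2, XORing with the guessed M1 bytes yields the corresponding M2 bytes: M2 = (c1 ⊕ c2) ⊕ M1.
byte 0: 2c ^ 73 = 5f
byte 1: f1 ^ 65 = 94
byte 2: 5a ^ 72 = 28
byte 3: 5b ^ 76 = 2d
byte 4: 9e ^ 65 = fb
byte 5: 6c ^ 72 = 1e
byte 6: 1e ^ 20 = 3e
byte 7: b4 ^ 21 = 95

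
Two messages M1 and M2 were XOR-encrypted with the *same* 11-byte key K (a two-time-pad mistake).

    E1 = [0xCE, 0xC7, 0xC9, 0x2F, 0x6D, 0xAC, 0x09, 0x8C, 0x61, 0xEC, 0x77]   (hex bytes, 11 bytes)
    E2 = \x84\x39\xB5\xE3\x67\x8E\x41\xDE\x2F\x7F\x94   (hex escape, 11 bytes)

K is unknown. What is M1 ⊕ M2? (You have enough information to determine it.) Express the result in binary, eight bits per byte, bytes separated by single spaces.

E1 ⊕ E2 = (M1 ⊕ K) ⊕ (M2 ⊕ K) = M1 ⊕ M2 — the shared key cancels under XOR.
byte 0: ce XOR 84 = 4a
byte 1: c7 XOR 39 = fe
byte 2: c9 XOR b5 = 7c
byte 3: 2f XOR e3 = cc
byte 4: 6d XOR 67 = 0a
byte 5: ac XOR 8e = 22
byte 6: 09 XOR 41 = 48
byte 7: 8c XOR de = 52
byte 8: 61 XOR 2f = 4e
byte 9: ec XOR 7f = 93
byte 10: 77 XOR 94 = e3

01001010 11111110 01111100 11001100 00001010 00100010 01001000 01010010 01001110 10010011 11100011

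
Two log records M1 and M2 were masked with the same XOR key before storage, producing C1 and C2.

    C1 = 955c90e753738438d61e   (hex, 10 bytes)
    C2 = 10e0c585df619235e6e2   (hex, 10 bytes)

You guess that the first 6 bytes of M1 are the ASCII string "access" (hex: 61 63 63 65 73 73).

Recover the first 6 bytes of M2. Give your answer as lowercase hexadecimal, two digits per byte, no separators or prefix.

First, C1 ⊕ C2 = (M1 ⊕ K) ⊕ (M2 ⊕ K) = M1 ⊕ M2, so the key drops out. Then M2 = (M1 ⊕ M2) ⊕ M1 over the first 6 bytes.
byte 0: (95 xor 10) xor 61 = 85 xor 61 = e4
byte 1: (5c xor e0) xor 63 = bc xor 63 = df
byte 2: (90 xor c5) xor 63 = 55 xor 63 = 36
byte 3: (e7 xor 85) xor 65 = 62 xor 65 = 07
byte 4: (53 xor df) xor 73 = 8c xor 73 = ff
byte 5: (73 xor 61) xor 73 = 12 xor 73 = 61

e4df3607ff61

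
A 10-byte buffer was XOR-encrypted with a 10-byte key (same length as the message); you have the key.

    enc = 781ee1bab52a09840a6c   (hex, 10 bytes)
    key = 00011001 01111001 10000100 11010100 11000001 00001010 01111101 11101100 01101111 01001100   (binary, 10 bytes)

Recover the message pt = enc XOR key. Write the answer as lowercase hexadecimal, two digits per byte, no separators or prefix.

XOR is its own inverse, so applying the key byte-wise gives the result directly.
78 XOR 19 = 61
1e XOR 79 = 67
e1 XOR 84 = 65
ba XOR d4 = 6e
b5 XOR c1 = 74
2a XOR 0a = 20
09 XOR 7d = 74
84 XOR ec = 68
0a XOR 6f = 65
6c XOR 4c = 20

6167656e742074686520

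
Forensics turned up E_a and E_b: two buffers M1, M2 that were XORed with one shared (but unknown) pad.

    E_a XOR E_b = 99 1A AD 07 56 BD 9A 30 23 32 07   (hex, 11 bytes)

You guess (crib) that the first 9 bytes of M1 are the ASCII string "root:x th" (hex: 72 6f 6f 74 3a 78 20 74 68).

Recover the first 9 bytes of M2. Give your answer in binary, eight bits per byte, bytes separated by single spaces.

Since E_a ⊕ E_b = M1 ⊕ M2, XORing with the guessed M1 bytes yields the corresponding M2 bytes: M2 = (E_a ⊕ E_b) ⊕ M1.
byte 0: 99 xor 72 = eb
byte 1: 1a xor 6f = 75
byte 2: ad xor 6f = c2
byte 3: 07 xor 74 = 73
byte 4: 56 xor 3a = 6c
byte 5: bd xor 78 = c5
byte 6: 9a xor 20 = ba
byte 7: 30 xor 74 = 44
byte 8: 23 xor 68 = 4b

11101011 01110101 11000010 01110011 01101100 11000101 10111010 01000100 01001011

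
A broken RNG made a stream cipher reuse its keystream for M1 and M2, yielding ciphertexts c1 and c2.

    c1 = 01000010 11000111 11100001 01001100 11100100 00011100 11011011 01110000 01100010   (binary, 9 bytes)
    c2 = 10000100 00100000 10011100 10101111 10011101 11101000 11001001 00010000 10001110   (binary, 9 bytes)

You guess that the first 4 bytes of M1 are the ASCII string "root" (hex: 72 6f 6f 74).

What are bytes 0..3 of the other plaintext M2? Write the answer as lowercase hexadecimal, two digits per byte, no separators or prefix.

b4881297

First, c1 ⊕ c2 = (M1 ⊕ K) ⊕ (M2 ⊕ K) = M1 ⊕ M2, so the key drops out. Then M2 = (M1 ⊕ M2) ⊕ M1 over the first 4 bytes.
byte 0: (42 ^ 84) ^ 72 = c6 ^ 72 = b4
byte 1: (c7 ^ 20) ^ 6f = e7 ^ 6f = 88
byte 2: (e1 ^ 9c) ^ 6f = 7d ^ 6f = 12
byte 3: (4c ^ af) ^ 74 = e3 ^ 74 = 97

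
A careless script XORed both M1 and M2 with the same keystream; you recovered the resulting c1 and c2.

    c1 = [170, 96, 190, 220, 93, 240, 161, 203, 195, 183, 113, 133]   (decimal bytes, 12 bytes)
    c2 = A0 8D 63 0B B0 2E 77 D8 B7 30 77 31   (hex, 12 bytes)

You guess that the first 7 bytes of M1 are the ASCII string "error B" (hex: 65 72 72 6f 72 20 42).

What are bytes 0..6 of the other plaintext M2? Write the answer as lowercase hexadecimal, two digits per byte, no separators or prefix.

6f9fafb89ffe94

First, c1 ⊕ c2 = (M1 ⊕ K) ⊕ (M2 ⊕ K) = M1 ⊕ M2, so the key drops out. Then M2 = (M1 ⊕ M2) ⊕ M1 over the first 7 bytes.
byte 0: (aa XOR a0) XOR 65 = 0a XOR 65 = 6f
byte 1: (60 XOR 8d) XOR 72 = ed XOR 72 = 9f
byte 2: (be XOR 63) XOR 72 = dd XOR 72 = af
byte 3: (dc XOR 0b) XOR 6f = d7 XOR 6f = b8
byte 4: (5d XOR b0) XOR 72 = ed XOR 72 = 9f
byte 5: (f0 XOR 2e) XOR 20 = de XOR 20 = fe
byte 6: (a1 XOR 77) XOR 42 = d6 XOR 42 = 94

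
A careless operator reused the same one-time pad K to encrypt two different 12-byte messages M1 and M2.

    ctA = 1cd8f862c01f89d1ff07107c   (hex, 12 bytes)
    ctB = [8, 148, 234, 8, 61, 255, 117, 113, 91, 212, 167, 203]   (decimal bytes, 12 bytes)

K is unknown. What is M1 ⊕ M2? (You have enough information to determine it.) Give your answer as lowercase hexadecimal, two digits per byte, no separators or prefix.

144c126afde0fca0a4d3b7b7

ctA ⊕ ctB = (M1 ⊕ K) ⊕ (M2 ⊕ K) = M1 ⊕ M2 — the shared key cancels under XOR.
byte 0:  28 ⊕   8 =  20
byte 1: 216 ⊕ 148 =  76
byte 2: 248 ⊕ 234 =  18
byte 3:  98 ⊕   8 = 106
byte 4: 192 ⊕  61 = 253
byte 5:  31 ⊕ 255 = 224
byte 6: 137 ⊕ 117 = 252
byte 7: 209 ⊕ 113 = 160
byte 8: 255 ⊕  91 = 164
byte 9:   7 ⊕ 212 = 211
byte 10:  16 ⊕ 167 = 183
byte 11: 124 ⊕ 203 = 183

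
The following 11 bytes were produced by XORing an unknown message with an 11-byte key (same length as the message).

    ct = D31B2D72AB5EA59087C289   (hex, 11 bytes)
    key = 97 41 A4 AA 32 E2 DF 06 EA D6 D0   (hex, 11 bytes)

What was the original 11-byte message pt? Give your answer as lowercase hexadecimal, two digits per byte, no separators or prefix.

211 xor 151 =  68
 27 xor  65 =  90
 45 xor 164 = 137
114 xor 170 = 216
171 xor  50 = 153
 94 xor 226 = 188
165 xor 223 = 122
144 xor   6 = 150
135 xor 234 = 109
194 xor 214 =  20
137 xor 208 =  89

445a89d899bc7a966d1459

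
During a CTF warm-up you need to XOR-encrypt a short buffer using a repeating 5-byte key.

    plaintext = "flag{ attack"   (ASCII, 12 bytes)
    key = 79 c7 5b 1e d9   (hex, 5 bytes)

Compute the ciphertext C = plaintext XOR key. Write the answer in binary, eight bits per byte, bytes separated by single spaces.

00011111 10101011 00111010 01111001 10100010 01011001 10100110 00101111 01101010 10111000 00011010 10101100

The 5-byte key repeats, so the effective keystream is 79 c7 5b 1e d9 79 c7 5b 1e d9 79 c7.
byte 0: 66 ⊕ 79 = 1f
byte 1: 6c ⊕ c7 = ab
byte 2: 61 ⊕ 5b = 3a
byte 3: 67 ⊕ 1e = 79
byte 4: 7b ⊕ d9 = a2
byte 5: 20 ⊕ 79 = 59
byte 6: 61 ⊕ c7 = a6
byte 7: 74 ⊕ 5b = 2f
byte 8: 74 ⊕ 1e = 6a
byte 9: 61 ⊕ d9 = b8
byte 10: 63 ⊕ 79 = 1a
byte 11: 6b ⊕ c7 = ac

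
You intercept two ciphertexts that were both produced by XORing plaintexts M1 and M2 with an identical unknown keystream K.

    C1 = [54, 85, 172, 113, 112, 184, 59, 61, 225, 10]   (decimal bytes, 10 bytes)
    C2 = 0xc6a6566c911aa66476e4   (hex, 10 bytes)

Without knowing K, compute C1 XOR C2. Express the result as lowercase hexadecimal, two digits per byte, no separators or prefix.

f0f3fa1de1a29d5997ee

C1 ⊕ C2 = (M1 ⊕ K) ⊕ (M2 ⊕ K) = M1 ⊕ M2 — the shared key cancels under XOR.
byte 0: 00110110 ⊕ 11000110 = 11110000
byte 1: 01010101 ⊕ 10100110 = 11110011
byte 2: 10101100 ⊕ 01010110 = 11111010
byte 3: 01110001 ⊕ 01101100 = 00011101
byte 4: 01110000 ⊕ 10010001 = 11100001
byte 5: 10111000 ⊕ 00011010 = 10100010
byte 6: 00111011 ⊕ 10100110 = 10011101
byte 7: 00111101 ⊕ 01100100 = 01011001
byte 8: 11100001 ⊕ 01110110 = 10010111
byte 9: 00001010 ⊕ 11100100 = 11101110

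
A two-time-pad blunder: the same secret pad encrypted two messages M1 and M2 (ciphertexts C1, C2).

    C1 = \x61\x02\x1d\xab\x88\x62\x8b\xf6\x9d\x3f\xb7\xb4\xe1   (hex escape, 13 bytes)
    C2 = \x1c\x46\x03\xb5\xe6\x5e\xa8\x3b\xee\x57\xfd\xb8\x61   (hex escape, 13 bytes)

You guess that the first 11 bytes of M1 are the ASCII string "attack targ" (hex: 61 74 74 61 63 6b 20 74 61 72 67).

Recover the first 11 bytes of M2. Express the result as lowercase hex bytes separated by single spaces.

First, C1 ⊕ C2 = (M1 ⊕ K) ⊕ (M2 ⊕ K) = M1 ⊕ M2, so the key drops out. Then M2 = (M1 ⊕ M2) ⊕ M1 over the first 11 bytes.
byte 0: (61 XOR 1c) XOR 61 = 7d XOR 61 = 1c
byte 1: (02 XOR 46) XOR 74 = 44 XOR 74 = 30
byte 2: (1d XOR 03) XOR 74 = 1e XOR 74 = 6a
byte 3: (ab XOR b5) XOR 61 = 1e XOR 61 = 7f
byte 4: (88 XOR e6) XOR 63 = 6e XOR 63 = 0d
byte 5: (62 XOR 5e) XOR 6b = 3c XOR 6b = 57
byte 6: (8b XOR a8) XOR 20 = 23 XOR 20 = 03
byte 7: (f6 XOR 3b) XOR 74 = cd XOR 74 = b9
byte 8: (9d XOR ee) XOR 61 = 73 XOR 61 = 12
byte 9: (3f XOR 57) XOR 72 = 68 XOR 72 = 1a
byte 10: (b7 XOR fd) XOR 67 = 4a XOR 67 = 2d

1c 30 6a 7f 0d 57 03 b9 12 1a 2d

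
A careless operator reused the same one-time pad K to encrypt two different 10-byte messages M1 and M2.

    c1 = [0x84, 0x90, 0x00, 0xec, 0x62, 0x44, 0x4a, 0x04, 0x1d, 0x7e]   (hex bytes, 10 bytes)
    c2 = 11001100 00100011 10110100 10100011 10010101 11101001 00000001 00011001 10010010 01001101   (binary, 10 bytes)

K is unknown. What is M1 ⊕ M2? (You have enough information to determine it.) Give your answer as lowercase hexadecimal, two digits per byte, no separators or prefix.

48b3b44ff7ad4b1d8f33

c1 ⊕ c2 = (M1 ⊕ K) ⊕ (M2 ⊕ K) = M1 ⊕ M2 — the shared key cancels under XOR.
10000100 ⊕ 11001100 = 01001000
10010000 ⊕ 00100011 = 10110011
00000000 ⊕ 10110100 = 10110100
11101100 ⊕ 10100011 = 01001111
01100010 ⊕ 10010101 = 11110111
01000100 ⊕ 11101001 = 10101101
01001010 ⊕ 00000001 = 01001011
00000100 ⊕ 00011001 = 00011101
00011101 ⊕ 10010010 = 10001111
01111110 ⊕ 01001101 = 00110011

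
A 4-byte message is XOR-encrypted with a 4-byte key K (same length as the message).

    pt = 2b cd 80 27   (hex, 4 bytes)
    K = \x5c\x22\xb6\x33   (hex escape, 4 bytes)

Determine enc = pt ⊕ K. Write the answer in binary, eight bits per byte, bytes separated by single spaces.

00101011 ^ 01011100 = 01110111
11001101 ^ 00100010 = 11101111
10000000 ^ 10110110 = 00110110
00100111 ^ 00110011 = 00010100

01110111 11101111 00110110 00010100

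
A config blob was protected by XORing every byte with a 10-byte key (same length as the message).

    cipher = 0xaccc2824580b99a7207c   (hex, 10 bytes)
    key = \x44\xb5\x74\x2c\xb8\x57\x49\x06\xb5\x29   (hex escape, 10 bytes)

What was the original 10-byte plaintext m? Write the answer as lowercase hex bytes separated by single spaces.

e8 79 5c 08 e0 5c d0 a1 95 55

ac ⊕ 44 = e8
cc ⊕ b5 = 79
28 ⊕ 74 = 5c
24 ⊕ 2c = 08
58 ⊕ b8 = e0
0b ⊕ 57 = 5c
99 ⊕ 49 = d0
a7 ⊕ 06 = a1
20 ⊕ b5 = 95
7c ⊕ 29 = 55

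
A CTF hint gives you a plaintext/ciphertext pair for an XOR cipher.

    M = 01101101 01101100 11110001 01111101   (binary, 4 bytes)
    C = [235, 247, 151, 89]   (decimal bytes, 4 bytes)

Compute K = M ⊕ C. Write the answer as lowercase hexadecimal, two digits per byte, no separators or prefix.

869b6624

Since C = M ⊕ K, XORing both sides with M gives K = M ⊕ C.
6d ⊕ eb = 86
6c ⊕ f7 = 9b
f1 ⊕ 97 = 66
7d ⊕ 59 = 24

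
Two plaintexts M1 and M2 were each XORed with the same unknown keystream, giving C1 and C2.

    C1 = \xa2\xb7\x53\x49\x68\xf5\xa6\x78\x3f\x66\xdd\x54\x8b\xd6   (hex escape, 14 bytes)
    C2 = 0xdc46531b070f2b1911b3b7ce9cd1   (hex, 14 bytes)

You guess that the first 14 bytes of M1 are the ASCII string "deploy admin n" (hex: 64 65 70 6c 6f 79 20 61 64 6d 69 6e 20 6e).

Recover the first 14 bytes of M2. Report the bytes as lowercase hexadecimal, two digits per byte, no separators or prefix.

1a94703e0083ad004ab803f43769

First, C1 ⊕ C2 = (M1 ⊕ K) ⊕ (M2 ⊕ K) = M1 ⊕ M2, so the key drops out. Then M2 = (M1 ⊕ M2) ⊕ M1 over the first 14 bytes.
byte 0: (a2 xor dc) xor 64 = 7e xor 64 = 1a
byte 1: (b7 xor 46) xor 65 = f1 xor 65 = 94
byte 2: (53 xor 53) xor 70 = 00 xor 70 = 70
byte 3: (49 xor 1b) xor 6c = 52 xor 6c = 3e
byte 4: (68 xor 07) xor 6f = 6f xor 6f = 00
byte 5: (f5 xor 0f) xor 79 = fa xor 79 = 83
byte 6: (a6 xor 2b) xor 20 = 8d xor 20 = ad
byte 7: (78 xor 19) xor 61 = 61 xor 61 = 00
byte 8: (3f xor 11) xor 64 = 2e xor 64 = 4a
byte 9: (66 xor b3) xor 6d = d5 xor 6d = b8
byte 10: (dd xor b7) xor 69 = 6a xor 69 = 03
byte 11: (54 xor ce) xor 6e = 9a xor 6e = f4
byte 12: (8b xor 9c) xor 20 = 17 xor 20 = 37
byte 13: (d6 xor d1) xor 6e = 07 xor 6e = 69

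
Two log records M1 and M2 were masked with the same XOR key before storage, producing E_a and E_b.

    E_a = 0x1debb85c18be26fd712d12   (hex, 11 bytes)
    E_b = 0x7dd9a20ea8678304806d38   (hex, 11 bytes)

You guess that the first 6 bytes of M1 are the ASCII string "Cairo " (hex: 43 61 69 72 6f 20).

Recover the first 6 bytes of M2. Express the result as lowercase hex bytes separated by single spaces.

23 53 73 20 df f9

First, E_a ⊕ E_b = (M1 ⊕ K) ⊕ (M2 ⊕ K) = M1 ⊕ M2, so the key drops out. Then M2 = (M1 ⊕ M2) ⊕ M1 over the first 6 bytes.
byte 0: (1d ⊕ 7d) ⊕ 43 = 60 ⊕ 43 = 23
byte 1: (eb ⊕ d9) ⊕ 61 = 32 ⊕ 61 = 53
byte 2: (b8 ⊕ a2) ⊕ 69 = 1a ⊕ 69 = 73
byte 3: (5c ⊕ 0e) ⊕ 72 = 52 ⊕ 72 = 20
byte 4: (18 ⊕ a8) ⊕ 6f = b0 ⊕ 6f = df
byte 5: (be ⊕ 67) ⊕ 20 = d9 ⊕ 20 = f9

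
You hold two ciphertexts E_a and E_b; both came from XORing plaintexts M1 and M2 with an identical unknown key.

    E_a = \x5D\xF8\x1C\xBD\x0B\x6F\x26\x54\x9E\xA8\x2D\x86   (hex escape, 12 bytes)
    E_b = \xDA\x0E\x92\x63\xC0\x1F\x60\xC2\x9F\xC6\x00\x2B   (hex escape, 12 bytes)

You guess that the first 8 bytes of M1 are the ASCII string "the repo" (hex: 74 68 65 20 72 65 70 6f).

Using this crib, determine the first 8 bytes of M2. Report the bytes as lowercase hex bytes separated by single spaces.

f3 9e eb fe b9 15 36 f9

First, E_a ⊕ E_b = (M1 ⊕ K) ⊕ (M2 ⊕ K) = M1 ⊕ M2, so the key drops out. Then M2 = (M1 ⊕ M2) ⊕ M1 over the first 8 bytes.
byte 0: (5d XOR da) XOR 74 = 87 XOR 74 = f3
byte 1: (f8 XOR 0e) XOR 68 = f6 XOR 68 = 9e
byte 2: (1c XOR 92) XOR 65 = 8e XOR 65 = eb
byte 3: (bd XOR 63) XOR 20 = de XOR 20 = fe
byte 4: (0b XOR c0) XOR 72 = cb XOR 72 = b9
byte 5: (6f XOR 1f) XOR 65 = 70 XOR 65 = 15
byte 6: (26 XOR 60) XOR 70 = 46 XOR 70 = 36
byte 7: (54 XOR c2) XOR 6f = 96 XOR 6f = f9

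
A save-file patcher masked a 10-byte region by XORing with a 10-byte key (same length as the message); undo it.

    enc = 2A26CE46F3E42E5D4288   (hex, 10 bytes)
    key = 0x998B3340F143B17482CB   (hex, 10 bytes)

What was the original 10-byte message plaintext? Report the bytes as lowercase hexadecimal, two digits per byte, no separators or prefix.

XOR is its own inverse, so applying the key byte-wise gives the result directly.
byte 0: 2a ⊕ 99 = b3
byte 1: 26 ⊕ 8b = ad
byte 2: ce ⊕ 33 = fd
byte 3: 46 ⊕ 40 = 06
byte 4: f3 ⊕ f1 = 02
byte 5: e4 ⊕ 43 = a7
byte 6: 2e ⊕ b1 = 9f
byte 7: 5d ⊕ 74 = 29
byte 8: 42 ⊕ 82 = c0
byte 9: 88 ⊕ cb = 43

b3adfd0602a79f29c043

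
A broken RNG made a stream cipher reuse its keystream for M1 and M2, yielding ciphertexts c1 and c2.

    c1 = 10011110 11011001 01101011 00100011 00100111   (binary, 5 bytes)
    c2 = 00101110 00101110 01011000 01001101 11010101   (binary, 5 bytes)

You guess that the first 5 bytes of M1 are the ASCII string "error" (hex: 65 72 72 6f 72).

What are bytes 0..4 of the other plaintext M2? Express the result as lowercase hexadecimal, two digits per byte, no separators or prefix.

First, c1 ⊕ c2 = (M1 ⊕ K) ⊕ (M2 ⊕ K) = M1 ⊕ M2, so the key drops out. Then M2 = (M1 ⊕ M2) ⊕ M1 over the first 5 bytes.
byte 0: (9e ^ 2e) ^ 65 = b0 ^ 65 = d5
byte 1: (d9 ^ 2e) ^ 72 = f7 ^ 72 = 85
byte 2: (6b ^ 58) ^ 72 = 33 ^ 72 = 41
byte 3: (23 ^ 4d) ^ 6f = 6e ^ 6f = 01
byte 4: (27 ^ d5) ^ 72 = f2 ^ 72 = 80

d585410180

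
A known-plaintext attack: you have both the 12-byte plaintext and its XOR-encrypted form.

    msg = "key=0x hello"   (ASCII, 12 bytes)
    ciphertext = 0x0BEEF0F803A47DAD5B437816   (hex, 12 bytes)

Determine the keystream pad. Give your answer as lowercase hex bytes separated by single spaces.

60 8b 89 c5 33 dc 5d c5 3e 2f 14 79

Since ciphertext = msg ⊕ pad, XORing both sides with msg gives pad = msg ⊕ ciphertext.
6b xor 0b = 60
65 xor ee = 8b
79 xor f0 = 89
3d xor f8 = c5
30 xor 03 = 33
78 xor a4 = dc
20 xor 7d = 5d
68 xor ad = c5
65 xor 5b = 3e
6c xor 43 = 2f
6c xor 78 = 14
6f xor 16 = 79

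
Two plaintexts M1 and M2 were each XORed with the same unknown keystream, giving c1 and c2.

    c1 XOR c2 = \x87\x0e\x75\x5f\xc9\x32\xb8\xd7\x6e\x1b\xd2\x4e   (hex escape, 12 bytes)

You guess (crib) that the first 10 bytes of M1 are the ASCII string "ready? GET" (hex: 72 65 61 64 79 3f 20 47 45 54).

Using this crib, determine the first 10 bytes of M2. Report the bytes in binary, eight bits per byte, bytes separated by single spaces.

11110101 01101011 00010100 00111011 10110000 00001101 10011000 10010000 00101011 01001111

Since c1 ⊕ c2 = M1 ⊕ M2, XORing with the guessed M1 bytes yields the corresponding M2 bytes: M2 = (c1 ⊕ c2) ⊕ M1.
87 xor 72 = f5
0e xor 65 = 6b
75 xor 61 = 14
5f xor 64 = 3b
c9 xor 79 = b0
32 xor 3f = 0d
b8 xor 20 = 98
d7 xor 47 = 90
6e xor 45 = 2b
1b xor 54 = 4f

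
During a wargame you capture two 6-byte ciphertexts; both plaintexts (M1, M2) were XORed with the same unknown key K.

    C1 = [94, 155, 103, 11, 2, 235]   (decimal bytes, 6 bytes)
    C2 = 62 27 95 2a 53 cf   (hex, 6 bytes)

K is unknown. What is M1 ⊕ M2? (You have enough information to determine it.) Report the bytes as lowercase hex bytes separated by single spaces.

3c bc f2 21 51 24

C1 ⊕ C2 = (M1 ⊕ K) ⊕ (M2 ⊕ K) = M1 ⊕ M2 — the shared key cancels under XOR.
byte 0:  94 XOR  98 =  60
byte 1: 155 XOR  39 = 188
byte 2: 103 XOR 149 = 242
byte 3:  11 XOR  42 =  33
byte 4:   2 XOR  83 =  81
byte 5: 235 XOR 207 =  36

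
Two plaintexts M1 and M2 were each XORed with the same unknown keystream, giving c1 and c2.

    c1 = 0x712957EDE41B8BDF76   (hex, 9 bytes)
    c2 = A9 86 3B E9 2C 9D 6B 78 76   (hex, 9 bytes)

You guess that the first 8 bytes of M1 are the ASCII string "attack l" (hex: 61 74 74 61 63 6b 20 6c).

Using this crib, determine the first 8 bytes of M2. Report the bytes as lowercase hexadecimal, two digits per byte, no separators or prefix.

b9db1865abedc0cb

First, c1 ⊕ c2 = (M1 ⊕ K) ⊕ (M2 ⊕ K) = M1 ⊕ M2, so the key drops out. Then M2 = (M1 ⊕ M2) ⊕ M1 over the first 8 bytes.
byte 0: (71 XOR a9) XOR 61 = d8 XOR 61 = b9
byte 1: (29 XOR 86) XOR 74 = af XOR 74 = db
byte 2: (57 XOR 3b) XOR 74 = 6c XOR 74 = 18
byte 3: (ed XOR e9) XOR 61 = 04 XOR 61 = 65
byte 4: (e4 XOR 2c) XOR 63 = c8 XOR 63 = ab
byte 5: (1b XOR 9d) XOR 6b = 86 XOR 6b = ed
byte 6: (8b XOR 6b) XOR 20 = e0 XOR 20 = c0
byte 7: (df XOR 78) XOR 6c = a7 XOR 6c = cb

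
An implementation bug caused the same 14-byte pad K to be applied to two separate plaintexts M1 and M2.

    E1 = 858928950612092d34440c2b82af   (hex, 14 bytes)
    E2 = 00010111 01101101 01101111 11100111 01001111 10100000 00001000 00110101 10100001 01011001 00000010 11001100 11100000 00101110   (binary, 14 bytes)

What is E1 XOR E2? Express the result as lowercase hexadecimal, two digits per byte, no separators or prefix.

92e4477249b20118951d0ee76281

E1 ⊕ E2 = (M1 ⊕ K) ⊕ (M2 ⊕ K) = M1 ⊕ M2 — the shared key cancels under XOR.
10000101 xor 00010111 = 10010010
10001001 xor 01101101 = 11100100
00101000 xor 01101111 = 01000111
10010101 xor 11100111 = 01110010
00000110 xor 01001111 = 01001001
00010010 xor 10100000 = 10110010
00001001 xor 00001000 = 00000001
00101101 xor 00110101 = 00011000
00110100 xor 10100001 = 10010101
01000100 xor 01011001 = 00011101
00001100 xor 00000010 = 00001110
00101011 xor 11001100 = 11100111
10000010 xor 11100000 = 01100010
10101111 xor 00101110 = 10000001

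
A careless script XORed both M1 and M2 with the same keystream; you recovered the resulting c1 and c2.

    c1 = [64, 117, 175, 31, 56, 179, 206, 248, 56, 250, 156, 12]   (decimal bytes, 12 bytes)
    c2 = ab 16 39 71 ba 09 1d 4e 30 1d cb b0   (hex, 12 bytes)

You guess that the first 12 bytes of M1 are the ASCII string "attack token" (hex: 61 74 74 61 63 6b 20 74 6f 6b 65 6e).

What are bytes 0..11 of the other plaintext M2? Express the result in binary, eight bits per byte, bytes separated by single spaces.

First, c1 ⊕ c2 = (M1 ⊕ K) ⊕ (M2 ⊕ K) = M1 ⊕ M2, so the key drops out. Then M2 = (M1 ⊕ M2) ⊕ M1 over the first 12 bytes.
byte 0: (40 ⊕ ab) ⊕ 61 = eb ⊕ 61 = 8a
byte 1: (75 ⊕ 16) ⊕ 74 = 63 ⊕ 74 = 17
byte 2: (af ⊕ 39) ⊕ 74 = 96 ⊕ 74 = e2
byte 3: (1f ⊕ 71) ⊕ 61 = 6e ⊕ 61 = 0f
byte 4: (38 ⊕ ba) ⊕ 63 = 82 ⊕ 63 = e1
byte 5: (b3 ⊕ 09) ⊕ 6b = ba ⊕ 6b = d1
byte 6: (ce ⊕ 1d) ⊕ 20 = d3 ⊕ 20 = f3
byte 7: (f8 ⊕ 4e) ⊕ 74 = b6 ⊕ 74 = c2
byte 8: (38 ⊕ 30) ⊕ 6f = 08 ⊕ 6f = 67
byte 9: (fa ⊕ 1d) ⊕ 6b = e7 ⊕ 6b = 8c
byte 10: (9c ⊕ cb) ⊕ 65 = 57 ⊕ 65 = 32
byte 11: (0c ⊕ b0) ⊕ 6e = bc ⊕ 6e = d2

10001010 00010111 11100010 00001111 11100001 11010001 11110011 11000010 01100111 10001100 00110010 11010010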